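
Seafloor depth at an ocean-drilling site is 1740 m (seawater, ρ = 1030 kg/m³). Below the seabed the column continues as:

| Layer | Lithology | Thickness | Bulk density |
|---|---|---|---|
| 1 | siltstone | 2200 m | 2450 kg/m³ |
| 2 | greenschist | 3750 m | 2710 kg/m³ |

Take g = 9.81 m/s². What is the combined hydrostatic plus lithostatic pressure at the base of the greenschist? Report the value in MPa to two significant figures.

170 MPa

seawater: 1030 kg/m³ × 9.81 m/s² × 1740 m = 1.758×10^7 Pa = 17.58 MPa
siltstone: 2450 kg/m³ × 9.81 m/s² × 2200 m = 5.288×10^7 Pa = 52.88 MPa
greenschist: 2710 kg/m³ × 9.81 m/s² × 3750 m = 9.969×10^7 Pa = 99.69 MPa
Total = 17.58 + 52.88 + 99.69 = 170.15 MPa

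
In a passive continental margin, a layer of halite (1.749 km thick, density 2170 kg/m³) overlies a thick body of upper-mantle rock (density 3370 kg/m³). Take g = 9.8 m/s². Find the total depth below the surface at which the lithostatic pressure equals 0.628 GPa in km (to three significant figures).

19.6 km

Pressure at base of upper layers: 2170×9.8×1749 = 3.719×10^7 Pa = 0.03719 GPa
Remaining pressure to be supplied by upper-mantle rock: 6.280×10^8 − 3.719×10^7 = 5.908×10^8 Pa
Additional depth in upper-mantle rock = 5.908×10^8 Pa / (3370 kg/m³ × 9.8 m/s²) = 17889 m
Total depth = 1749 m + 17889 m = 19638 m
= 19.638 km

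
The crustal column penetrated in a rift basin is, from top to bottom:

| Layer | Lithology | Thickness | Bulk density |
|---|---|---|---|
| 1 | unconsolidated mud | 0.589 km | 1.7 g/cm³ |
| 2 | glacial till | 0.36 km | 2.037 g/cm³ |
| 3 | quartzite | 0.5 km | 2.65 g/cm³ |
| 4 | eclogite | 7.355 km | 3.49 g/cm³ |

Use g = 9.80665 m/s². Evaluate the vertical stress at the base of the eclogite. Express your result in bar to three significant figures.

2820 bar

unconsolidated mud: 1700 kg/m³ × 9.80665 m/s² × 589 m = 9.819×10^6 Pa = 98.19 bar
glacial till: 2037 kg/m³ × 9.80665 m/s² × 360 m = 7.191×10^6 Pa = 71.91 bar
quartzite: 2650 kg/m³ × 9.80665 m/s² × 500 m = 1.299×10^7 Pa = 129.9 bar
eclogite: 3490 kg/m³ × 9.80665 m/s² × 7355 m = 2.517×10^8 Pa = 2517 bar
Total = 98.19 + 71.91 + 129.9 + 2517 = 2817.3 bar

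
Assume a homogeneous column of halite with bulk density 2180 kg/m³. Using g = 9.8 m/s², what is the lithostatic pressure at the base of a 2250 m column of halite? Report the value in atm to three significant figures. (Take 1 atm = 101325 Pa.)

halite: 2180 kg/m³ × 9.8 m/s² × 2250 m = 4.807×10^7 Pa = 474.4 atm

474 atm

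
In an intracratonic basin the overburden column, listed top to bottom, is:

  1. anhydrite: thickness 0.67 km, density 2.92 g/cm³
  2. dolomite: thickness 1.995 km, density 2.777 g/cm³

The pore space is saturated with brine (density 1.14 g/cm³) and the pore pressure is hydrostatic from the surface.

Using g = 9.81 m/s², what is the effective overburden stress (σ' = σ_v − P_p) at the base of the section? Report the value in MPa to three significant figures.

43.7 MPa

Overburden (lithostatic) stress σ_v:
anhydrite: 2920 kg/m³ × 9.81 m/s² × 670 m = 1.919×10^7 Pa = 19.19 MPa
dolomite: 2777 kg/m³ × 9.81 m/s² × 1995 m = 5.435×10^7 Pa = 54.35 MPa
Total = 19.19 + 54.35 = 73.541 MPa
Pore pressure P_p = 1140 kg/m³ × 9.81 m/s² × 2665 m = 2.980×10^7 Pa = 29.80 MPa
Effective stress σ' = σ_v − P_p = 73.54 − 29.80 = 43.737 MPa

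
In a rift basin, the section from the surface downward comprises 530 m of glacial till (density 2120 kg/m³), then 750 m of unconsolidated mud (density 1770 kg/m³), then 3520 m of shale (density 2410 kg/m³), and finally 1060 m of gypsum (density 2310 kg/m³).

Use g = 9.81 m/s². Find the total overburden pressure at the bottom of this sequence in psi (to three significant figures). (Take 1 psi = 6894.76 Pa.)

19000 psi

glacial till: 2120 kg/m³ × 9.81 m/s² × 530 m = 1.102×10^7 Pa = 1599 psi
unconsolidated mud: 1770 kg/m³ × 9.81 m/s² × 750 m = 1.302×10^7 Pa = 1889 psi
shale: 2410 kg/m³ × 9.81 m/s² × 3520 m = 8.322×10^7 Pa = 12070 psi
gypsum: 2310 kg/m³ × 9.81 m/s² × 1060 m = 2.402×10^7 Pa = 3484 psi
Total = 1599 + 1889 + 12070 + 3484 = 19041 psi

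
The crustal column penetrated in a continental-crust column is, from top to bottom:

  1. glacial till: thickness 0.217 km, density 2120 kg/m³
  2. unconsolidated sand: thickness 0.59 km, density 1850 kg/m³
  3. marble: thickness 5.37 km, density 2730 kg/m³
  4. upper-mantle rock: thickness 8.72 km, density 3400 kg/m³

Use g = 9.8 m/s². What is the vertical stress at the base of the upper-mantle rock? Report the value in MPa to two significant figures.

450 MPa

glacial till: 2120 kg/m³ × 9.8 m/s² × 217 m = 4.508×10^6 Pa = 4.508 MPa
unconsolidated sand: 1850 kg/m³ × 9.8 m/s² × 590 m = 1.070×10^7 Pa = 10.70 MPa
marble: 2730 kg/m³ × 9.8 m/s² × 5370 m = 1.437×10^8 Pa = 143.7 MPa
upper-mantle rock: 3400 kg/m³ × 9.8 m/s² × 8720 m = 2.906×10^8 Pa = 290.6 MPa
Total = 4.508 + 10.70 + 143.7 + 290.6 = 449.42 MPa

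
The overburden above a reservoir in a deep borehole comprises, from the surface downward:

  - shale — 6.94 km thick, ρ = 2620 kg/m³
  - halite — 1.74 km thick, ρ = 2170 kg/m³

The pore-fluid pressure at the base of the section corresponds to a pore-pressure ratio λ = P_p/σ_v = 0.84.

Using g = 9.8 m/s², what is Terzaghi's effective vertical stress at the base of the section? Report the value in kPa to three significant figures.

34400 kPa

Overburden (lithostatic) stress σ_v:
shale: 2620 kg/m³ × 9.8 m/s² × 6940 m = 1.782×10^8 Pa = 178.2 MPa
halite: 2170 kg/m³ × 9.8 m/s² × 1740 m = 3.700×10^7 Pa = 37.00 MPa
Total = 178.2 + 37.00 = 215.19 MPa
Pore pressure P_p = λ·σ_v = 0.84 × 215.2 MPa = 180.8 MPa
Effective stress σ' = σ_v − P_p = 215.2 − 180.8 = 34.431 MPa = 34431 kPa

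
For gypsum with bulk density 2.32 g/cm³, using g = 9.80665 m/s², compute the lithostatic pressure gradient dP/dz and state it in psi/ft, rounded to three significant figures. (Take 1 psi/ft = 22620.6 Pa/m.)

dP/dz = ρg = 2320 kg/m³ × 9.80665 m/s² = 22751 Pa/m
= 22751 Pa/m × (1 psi/ft / 22621 Pa/m) = 1.0058 psi/ft

1.01 psi/ft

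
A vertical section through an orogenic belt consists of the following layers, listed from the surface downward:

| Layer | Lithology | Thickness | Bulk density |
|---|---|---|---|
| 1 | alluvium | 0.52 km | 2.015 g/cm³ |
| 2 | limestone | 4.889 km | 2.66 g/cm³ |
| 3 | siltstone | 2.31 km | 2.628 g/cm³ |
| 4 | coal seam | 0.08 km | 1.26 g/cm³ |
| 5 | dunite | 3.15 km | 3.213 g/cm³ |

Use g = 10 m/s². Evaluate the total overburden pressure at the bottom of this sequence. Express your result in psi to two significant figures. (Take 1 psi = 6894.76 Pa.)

44000 psi

alluvium: 2015 kg/m³ × 10 m/s² × 520 m = 1.048×10^7 Pa = 1520 psi
limestone: 2660 kg/m³ × 10 m/s² × 4889 m = 1.300×10^8 Pa = 18862 psi
siltstone: 2628 kg/m³ × 10 m/s² × 2310 m = 6.071×10^7 Pa = 8805 psi
coal seam: 1260 kg/m³ × 10 m/s² × 80 m = 1.008×10^6 Pa = 146.2 psi
dunite: 3213 kg/m³ × 10 m/s² × 3150 m = 1.012×10^8 Pa = 14679 psi
Total = 1520 + 18862 + 8805 + 146.2 + 14679 = 44012 psi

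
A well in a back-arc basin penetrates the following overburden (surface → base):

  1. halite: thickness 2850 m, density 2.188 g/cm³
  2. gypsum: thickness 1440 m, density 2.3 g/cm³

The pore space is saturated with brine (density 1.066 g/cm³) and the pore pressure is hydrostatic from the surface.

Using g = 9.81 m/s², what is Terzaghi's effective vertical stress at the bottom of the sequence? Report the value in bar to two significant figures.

Overburden (lithostatic) stress σ_v:
halite: 2188 kg/m³ × 9.81 m/s² × 2850 m = 6.117×10^7 Pa = 61.17 MPa
gypsum: 2300 kg/m³ × 9.81 m/s² × 1440 m = 3.249×10^7 Pa = 32.49 MPa
Total = 61.17 + 32.49 = 93.664 MPa
Pore pressure P_p = 1066 kg/m³ × 9.81 m/s² × 4290 m = 4.486×10^7 Pa = 44.86 MPa
Effective stress σ' = σ_v − P_p = 93.66 − 44.86 = 48.801 MPa = 488.01 bar

490 bar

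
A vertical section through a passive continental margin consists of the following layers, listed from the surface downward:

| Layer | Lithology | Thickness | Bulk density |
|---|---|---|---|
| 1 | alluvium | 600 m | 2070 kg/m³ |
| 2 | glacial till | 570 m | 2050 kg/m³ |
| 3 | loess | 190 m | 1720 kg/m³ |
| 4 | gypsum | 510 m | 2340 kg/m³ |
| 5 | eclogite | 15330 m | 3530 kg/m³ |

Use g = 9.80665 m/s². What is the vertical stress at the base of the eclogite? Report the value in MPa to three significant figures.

569 MPa

alluvium: 2070 kg/m³ × 9.80665 m/s² × 600 m = 1.218×10^7 Pa = 12.18 MPa
glacial till: 2050 kg/m³ × 9.80665 m/s² × 570 m = 1.146×10^7 Pa = 11.46 MPa
loess: 1720 kg/m³ × 9.80665 m/s² × 190 m = 3.205×10^6 Pa = 3.205 MPa
gypsum: 2340 kg/m³ × 9.80665 m/s² × 510 m = 1.170×10^7 Pa = 11.70 MPa
eclogite: 3530 kg/m³ × 9.80665 m/s² × 15330 m = 5.307×10^8 Pa = 530.7 MPa
Total = 12.18 + 11.46 + 3.205 + 11.70 + 530.7 = 569.23 MPa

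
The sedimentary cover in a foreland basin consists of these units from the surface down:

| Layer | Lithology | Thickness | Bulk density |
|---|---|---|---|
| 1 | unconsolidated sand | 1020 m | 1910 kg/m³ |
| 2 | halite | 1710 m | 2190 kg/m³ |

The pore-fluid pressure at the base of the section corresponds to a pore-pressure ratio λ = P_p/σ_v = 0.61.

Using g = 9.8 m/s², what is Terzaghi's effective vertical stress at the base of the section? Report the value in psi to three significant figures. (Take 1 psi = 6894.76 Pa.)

Overburden (lithostatic) stress σ_v:
unconsolidated sand: 1910 kg/m³ × 9.8 m/s² × 1020 m = 1.909×10^7 Pa = 19.09 MPa
halite: 2190 kg/m³ × 9.8 m/s² × 1710 m = 3.670×10^7 Pa = 36.70 MPa
Total = 19.09 + 36.70 = 55.792 MPa
Pore pressure P_p = λ·σ_v = 0.61 × 55.79 MPa = 34.03 MPa
Effective stress σ' = σ_v − P_p = 55.79 − 34.03 = 21.759 MPa = 3155.9 psi

3160 psi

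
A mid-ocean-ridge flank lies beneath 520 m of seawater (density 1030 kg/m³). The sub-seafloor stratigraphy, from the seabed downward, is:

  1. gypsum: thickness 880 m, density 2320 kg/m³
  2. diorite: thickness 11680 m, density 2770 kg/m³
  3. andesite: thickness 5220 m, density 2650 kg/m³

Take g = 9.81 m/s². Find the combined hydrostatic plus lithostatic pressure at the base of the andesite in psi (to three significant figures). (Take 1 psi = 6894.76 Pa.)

seawater: 1030 kg/m³ × 9.81 m/s² × 520 m = 5.254×10^6 Pa = 762.1 psi
gypsum: 2320 kg/m³ × 9.81 m/s² × 880 m = 2.003×10^7 Pa = 2905 psi
diorite: 2770 kg/m³ × 9.81 m/s² × 11680 m = 3.174×10^8 Pa = 46033 psi
andesite: 2650 kg/m³ × 9.81 m/s² × 5220 m = 1.357×10^8 Pa = 19682 psi
Total = 762.1 + 2905 + 46033 + 19682 = 69382 psi

69400 psi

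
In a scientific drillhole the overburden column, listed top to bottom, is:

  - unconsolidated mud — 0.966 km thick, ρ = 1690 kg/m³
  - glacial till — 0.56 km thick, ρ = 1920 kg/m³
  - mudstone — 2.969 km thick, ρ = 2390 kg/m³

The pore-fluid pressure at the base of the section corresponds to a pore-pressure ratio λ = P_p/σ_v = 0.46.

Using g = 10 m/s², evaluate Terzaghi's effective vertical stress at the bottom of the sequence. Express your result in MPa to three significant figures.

52.9 MPa

Overburden (lithostatic) stress σ_v:
unconsolidated mud: 1690 kg/m³ × 10 m/s² × 966 m = 1.633×10^7 Pa = 16.33 MPa
glacial till: 1920 kg/m³ × 10 m/s² × 560 m = 1.075×10^7 Pa = 10.75 MPa
mudstone: 2390 kg/m³ × 10 m/s² × 2969 m = 7.096×10^7 Pa = 70.96 MPa
Total = 16.33 + 10.75 + 70.96 = 98.037 MPa
Pore pressure P_p = λ·σ_v = 0.46 × 98.04 MPa = 45.10 MPa
Effective stress σ' = σ_v − P_p = 98.04 − 45.10 = 52.940 MPa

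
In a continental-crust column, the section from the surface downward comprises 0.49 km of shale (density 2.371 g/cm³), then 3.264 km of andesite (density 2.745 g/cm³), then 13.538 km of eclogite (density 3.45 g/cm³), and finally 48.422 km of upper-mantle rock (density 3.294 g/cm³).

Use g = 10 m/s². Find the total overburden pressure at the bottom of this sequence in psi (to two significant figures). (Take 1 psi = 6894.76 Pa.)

shale: 2371 kg/m³ × 10 m/s² × 490 m = 1.162×10^7 Pa = 1685 psi
andesite: 2745 kg/m³ × 10 m/s² × 3264 m = 8.960×10^7 Pa = 12995 psi
eclogite: 3450 kg/m³ × 10 m/s² × 13538 m = 4.671×10^8 Pa = 67741 psi
upper-mantle rock: 3294 kg/m³ × 10 m/s² × 48422 m = 1.595×10^9 Pa = 2.313×10^5 psi
Total = 1685 + 12995 + 67741 + 2.313×10^5 = 3.1376×10^5 psi

310000 psi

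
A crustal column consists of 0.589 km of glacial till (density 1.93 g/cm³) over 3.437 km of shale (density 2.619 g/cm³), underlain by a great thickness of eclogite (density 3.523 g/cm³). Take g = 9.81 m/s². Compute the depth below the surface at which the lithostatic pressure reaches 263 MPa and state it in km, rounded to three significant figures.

8.76 km

Pressure at base of upper layers: 1930×9.81×589 + 2619×9.81×3437 = 9.946×10^7 Pa = 99.46 MPa
Remaining pressure to be supplied by eclogite: 2.630×10^8 − 9.946×10^7 = 1.635×10^8 Pa
Additional depth in eclogite = 1.635×10^8 Pa / (3523 kg/m³ × 9.81 m/s²) = 4732.1 m
Total depth = 4026 m + 4732.1 m = 8758.1 m
= 8.7581 km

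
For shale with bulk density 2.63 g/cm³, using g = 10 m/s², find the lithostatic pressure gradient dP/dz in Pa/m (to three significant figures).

dP/dz = ρg = 2630 kg/m³ × 10 m/s² = 26300 Pa/m

26300 Pa/m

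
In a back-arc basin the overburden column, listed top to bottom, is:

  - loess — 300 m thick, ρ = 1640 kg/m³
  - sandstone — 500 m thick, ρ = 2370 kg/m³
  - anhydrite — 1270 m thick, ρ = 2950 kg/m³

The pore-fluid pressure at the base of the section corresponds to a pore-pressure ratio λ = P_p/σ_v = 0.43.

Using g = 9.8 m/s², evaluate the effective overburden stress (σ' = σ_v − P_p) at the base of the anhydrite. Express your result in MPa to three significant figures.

Overburden (lithostatic) stress σ_v:
loess: 1640 kg/m³ × 9.8 m/s² × 300 m = 4.822×10^6 Pa = 4.822 MPa
sandstone: 2370 kg/m³ × 9.8 m/s² × 500 m = 1.161×10^7 Pa = 11.61 MPa
anhydrite: 2950 kg/m³ × 9.8 m/s² × 1270 m = 3.672×10^7 Pa = 36.72 MPa
Total = 4.822 + 11.61 + 36.72 = 53.150 MPa
Pore pressure P_p = λ·σ_v = 0.43 × 53.15 MPa = 22.85 MPa
Effective stress σ' = σ_v − P_p = 53.15 − 22.85 = 30.296 MPa

30.3 MPa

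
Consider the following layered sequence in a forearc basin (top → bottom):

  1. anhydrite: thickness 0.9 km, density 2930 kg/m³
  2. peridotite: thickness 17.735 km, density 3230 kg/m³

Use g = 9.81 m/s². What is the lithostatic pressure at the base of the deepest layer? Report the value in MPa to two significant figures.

anhydrite: 2930 kg/m³ × 9.81 m/s² × 900 m = 2.587×10^7 Pa = 25.87 MPa
peridotite: 3230 kg/m³ × 9.81 m/s² × 17735 m = 5.620×10^8 Pa = 562.0 MPa
Total = 25.87 + 562.0 = 587.83 MPa

590 MPa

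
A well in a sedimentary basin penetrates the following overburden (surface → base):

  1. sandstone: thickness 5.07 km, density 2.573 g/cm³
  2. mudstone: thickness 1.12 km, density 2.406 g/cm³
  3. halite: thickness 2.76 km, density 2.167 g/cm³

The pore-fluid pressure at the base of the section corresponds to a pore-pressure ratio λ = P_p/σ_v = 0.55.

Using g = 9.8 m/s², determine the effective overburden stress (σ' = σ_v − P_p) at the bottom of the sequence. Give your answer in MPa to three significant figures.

95.8 MPa

Overburden (lithostatic) stress σ_v:
sandstone: 2573 kg/m³ × 9.8 m/s² × 5070 m = 1.278×10^8 Pa = 127.8 MPa
mudstone: 2406 kg/m³ × 9.8 m/s² × 1120 m = 2.641×10^7 Pa = 26.41 MPa
halite: 2167 kg/m³ × 9.8 m/s² × 2760 m = 5.861×10^7 Pa = 58.61 MPa
Total = 127.8 + 26.41 + 58.61 = 212.86 MPa
Pore pressure P_p = λ·σ_v = 0.55 × 212.9 MPa = 117.1 MPa
Effective stress σ' = σ_v − P_p = 212.9 − 117.1 = 95.789 MPa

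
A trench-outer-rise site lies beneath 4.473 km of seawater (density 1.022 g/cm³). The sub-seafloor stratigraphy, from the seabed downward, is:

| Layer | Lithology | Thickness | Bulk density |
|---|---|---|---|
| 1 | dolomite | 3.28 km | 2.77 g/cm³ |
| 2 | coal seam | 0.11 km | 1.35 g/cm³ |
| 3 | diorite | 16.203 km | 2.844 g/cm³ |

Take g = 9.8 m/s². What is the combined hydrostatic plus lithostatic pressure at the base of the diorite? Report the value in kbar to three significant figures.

5.87 kbar

seawater: 1022 kg/m³ × 9.8 m/s² × 4473 m = 4.480×10^7 Pa = 0.4480 kbar
dolomite: 2770 kg/m³ × 9.8 m/s² × 3280 m = 8.904×10^7 Pa = 0.8904 kbar
coal seam: 1350 kg/m³ × 9.8 m/s² × 110 m = 1.455×10^6 Pa = 0.01455 kbar
diorite: 2844 kg/m³ × 9.8 m/s² × 16203 m = 4.516×10^8 Pa = 4.516 kbar
Total = 0.4480 + 0.8904 + 0.01455 + 4.516 = 5.8689 kbar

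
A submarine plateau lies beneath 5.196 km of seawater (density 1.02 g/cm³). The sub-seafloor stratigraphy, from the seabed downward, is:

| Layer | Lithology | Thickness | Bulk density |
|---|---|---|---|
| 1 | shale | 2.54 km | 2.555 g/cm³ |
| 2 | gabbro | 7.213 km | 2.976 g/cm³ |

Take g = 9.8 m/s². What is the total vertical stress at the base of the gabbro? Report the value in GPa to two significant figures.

seawater: 1020 kg/m³ × 9.8 m/s² × 5196 m = 5.194×10^7 Pa = 0.05194 GPa
shale: 2555 kg/m³ × 9.8 m/s² × 2540 m = 6.360×10^7 Pa = 0.06360 GPa
gabbro: 2976 kg/m³ × 9.8 m/s² × 7213 m = 2.104×10^8 Pa = 0.2104 GPa
Total = 0.05194 + 0.06360 + 0.2104 = 0.32590 GPa

0.33 GPa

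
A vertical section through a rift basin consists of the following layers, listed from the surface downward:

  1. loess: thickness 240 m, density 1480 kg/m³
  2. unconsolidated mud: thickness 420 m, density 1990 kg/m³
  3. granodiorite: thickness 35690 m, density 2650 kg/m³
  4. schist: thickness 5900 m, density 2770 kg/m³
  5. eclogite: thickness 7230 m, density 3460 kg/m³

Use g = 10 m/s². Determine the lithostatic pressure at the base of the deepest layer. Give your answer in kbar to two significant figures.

loess: 1480 kg/m³ × 10 m/s² × 240 m = 3.552×10^6 Pa = 0.03552 kbar
unconsolidated mud: 1990 kg/m³ × 10 m/s² × 420 m = 8.358×10^6 Pa = 0.08358 kbar
granodiorite: 2650 kg/m³ × 10 m/s² × 35690 m = 9.458×10^8 Pa = 9.458 kbar
schist: 2770 kg/m³ × 10 m/s² × 5900 m = 1.634×10^8 Pa = 1.634 kbar
eclogite: 3460 kg/m³ × 10 m/s² × 7230 m = 2.502×10^8 Pa = 2.502 kbar
Total = 0.03552 + 0.08358 + 9.458 + 1.634 + 2.502 = 13.713 kbar

14 kbar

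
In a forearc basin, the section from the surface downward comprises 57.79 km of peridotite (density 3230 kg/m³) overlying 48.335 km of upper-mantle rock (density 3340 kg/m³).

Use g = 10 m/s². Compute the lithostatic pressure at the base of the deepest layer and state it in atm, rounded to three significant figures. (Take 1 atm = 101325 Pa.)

34400 atm

peridotite: 3230 kg/m³ × 10 m/s² × 57790 m = 1.867×10^9 Pa = 18422 atm
upper-mantle rock: 3340 kg/m³ × 10 m/s² × 48335 m = 1.614×10^9 Pa = 15933 atm
Total = 18422 + 15933 = 34355 atm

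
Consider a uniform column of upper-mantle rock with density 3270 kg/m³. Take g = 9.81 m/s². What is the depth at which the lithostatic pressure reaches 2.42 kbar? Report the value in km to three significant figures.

7.54 km

h = P/(ρg) = 2.42 kbar / (3270 kg/m³ × 9.81 m/s²) = 2.420×10^8 Pa / 32079 Pa/m = 7543.9 m
= 7.5439 km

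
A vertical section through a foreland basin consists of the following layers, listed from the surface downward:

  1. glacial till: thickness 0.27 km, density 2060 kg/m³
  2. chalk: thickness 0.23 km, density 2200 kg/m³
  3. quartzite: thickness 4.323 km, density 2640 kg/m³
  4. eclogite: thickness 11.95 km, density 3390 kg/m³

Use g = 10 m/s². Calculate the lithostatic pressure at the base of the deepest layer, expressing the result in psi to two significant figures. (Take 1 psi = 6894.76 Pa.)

77000 psi

glacial till: 2060 kg/m³ × 10 m/s² × 270 m = 5.562×10^6 Pa = 806.7 psi
chalk: 2200 kg/m³ × 10 m/s² × 230 m = 5.060×10^6 Pa = 733.9 psi
quartzite: 2640 kg/m³ × 10 m/s² × 4323 m = 1.141×10^8 Pa = 16553 psi
eclogite: 3390 kg/m³ × 10 m/s² × 11950 m = 4.051×10^8 Pa = 58756 psi
Total = 806.7 + 733.9 + 16553 + 58756 = 76849 psi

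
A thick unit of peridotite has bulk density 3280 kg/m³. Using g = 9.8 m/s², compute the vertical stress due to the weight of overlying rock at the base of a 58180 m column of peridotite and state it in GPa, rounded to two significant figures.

1.9 GPa

peridotite: 3280 kg/m³ × 9.8 m/s² × 58180 m = 1.870×10^9 Pa = 1.870 GPa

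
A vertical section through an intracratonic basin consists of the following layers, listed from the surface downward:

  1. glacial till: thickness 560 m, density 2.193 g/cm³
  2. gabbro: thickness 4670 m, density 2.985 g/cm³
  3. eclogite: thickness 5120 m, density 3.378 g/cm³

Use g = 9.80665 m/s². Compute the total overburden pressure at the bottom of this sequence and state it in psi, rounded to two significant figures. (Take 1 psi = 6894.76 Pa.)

glacial till: 2193 kg/m³ × 9.80665 m/s² × 560 m = 1.204×10^7 Pa = 1747 psi
gabbro: 2985 kg/m³ × 9.80665 m/s² × 4670 m = 1.367×10^8 Pa = 19827 psi
eclogite: 3378 kg/m³ × 9.80665 m/s² × 5120 m = 1.696×10^8 Pa = 24600 psi
Total = 1747 + 19827 + 24600 = 46174 psi

46000 psi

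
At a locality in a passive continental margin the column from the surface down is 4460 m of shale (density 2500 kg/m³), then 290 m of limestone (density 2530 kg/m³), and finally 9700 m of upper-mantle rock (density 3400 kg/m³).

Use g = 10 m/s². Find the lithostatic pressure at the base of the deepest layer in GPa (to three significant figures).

0.449 GPa

shale: 2500 kg/m³ × 10 m/s² × 4460 m = 1.115×10^8 Pa = 0.1115 GPa
limestone: 2530 kg/m³ × 10 m/s² × 290 m = 7.337×10^6 Pa = 7.337×10^-3 GPa
upper-mantle rock: 3400 kg/m³ × 10 m/s² × 9700 m = 3.298×10^8 Pa = 0.3298 GPa
Total = 0.1115 + 7.337×10^-3 + 0.3298 = 0.44864 GPa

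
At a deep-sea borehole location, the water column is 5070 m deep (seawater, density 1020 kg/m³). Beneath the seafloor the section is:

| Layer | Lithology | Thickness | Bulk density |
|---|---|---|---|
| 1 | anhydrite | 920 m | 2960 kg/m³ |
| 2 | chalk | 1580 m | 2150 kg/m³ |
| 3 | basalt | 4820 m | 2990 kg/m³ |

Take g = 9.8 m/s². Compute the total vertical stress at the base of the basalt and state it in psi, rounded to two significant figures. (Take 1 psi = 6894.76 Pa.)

37000 psi

seawater: 1020 kg/m³ × 9.8 m/s² × 5070 m = 5.068×10^7 Pa = 7350 psi
anhydrite: 2960 kg/m³ × 9.8 m/s² × 920 m = 2.669×10^7 Pa = 3871 psi
chalk: 2150 kg/m³ × 9.8 m/s² × 1580 m = 3.329×10^7 Pa = 4828 psi
basalt: 2990 kg/m³ × 9.8 m/s² × 4820 m = 1.412×10^8 Pa = 20484 psi
Total = 7350 + 3871 + 4828 + 20484 = 36534 psi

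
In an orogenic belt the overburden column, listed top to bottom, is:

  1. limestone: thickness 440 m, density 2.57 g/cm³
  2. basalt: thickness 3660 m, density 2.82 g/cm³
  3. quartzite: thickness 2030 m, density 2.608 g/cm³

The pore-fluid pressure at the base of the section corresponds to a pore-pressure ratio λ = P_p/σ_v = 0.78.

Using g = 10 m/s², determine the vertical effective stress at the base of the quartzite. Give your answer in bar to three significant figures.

368 bar

Overburden (lithostatic) stress σ_v:
limestone: 2570 kg/m³ × 10 m/s² × 440 m = 1.131×10^7 Pa = 11.31 MPa
basalt: 2820 kg/m³ × 10 m/s² × 3660 m = 1.032×10^8 Pa = 103.2 MPa
quartzite: 2608 kg/m³ × 10 m/s² × 2030 m = 5.294×10^7 Pa = 52.94 MPa
Total = 11.31 + 103.2 + 52.94 = 167.46 MPa
Pore pressure P_p = λ·σ_v = 0.78 × 167.5 MPa = 130.6 MPa
Effective stress σ' = σ_v − P_p = 167.5 − 130.6 = 36.842 MPa = 368.42 bar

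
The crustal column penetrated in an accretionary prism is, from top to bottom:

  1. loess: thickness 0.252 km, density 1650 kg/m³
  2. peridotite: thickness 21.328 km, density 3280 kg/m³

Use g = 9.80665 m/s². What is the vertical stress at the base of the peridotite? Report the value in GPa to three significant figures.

0.690 GPa

loess: 1650 kg/m³ × 9.80665 m/s² × 252 m = 4.078×10^6 Pa = 4.078×10^-3 GPa
peridotite: 3280 kg/m³ × 9.80665 m/s² × 21328 m = 6.860×10^8 Pa = 0.6860 GPa
Total = 4.078×10^-3 + 0.6860 = 0.69011 GPa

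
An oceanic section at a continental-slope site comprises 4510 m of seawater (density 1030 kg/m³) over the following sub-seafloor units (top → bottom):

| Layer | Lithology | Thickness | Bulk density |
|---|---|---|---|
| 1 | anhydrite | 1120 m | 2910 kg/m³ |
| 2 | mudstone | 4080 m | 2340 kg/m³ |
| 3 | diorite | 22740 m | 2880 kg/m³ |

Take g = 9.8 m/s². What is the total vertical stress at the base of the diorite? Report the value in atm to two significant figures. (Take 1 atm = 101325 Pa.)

seawater: 1030 kg/m³ × 9.8 m/s² × 4510 m = 4.552×10^7 Pa = 449.3 atm
anhydrite: 2910 kg/m³ × 9.8 m/s² × 1120 m = 3.194×10^7 Pa = 315.2 atm
mudstone: 2340 kg/m³ × 9.8 m/s² × 4080 m = 9.356×10^7 Pa = 923.4 atm
diorite: 2880 kg/m³ × 9.8 m/s² × 22740 m = 6.418×10^8 Pa = 6334 atm
Total = 449.3 + 315.2 + 923.4 + 6334 = 8022.1 atm

8000 atm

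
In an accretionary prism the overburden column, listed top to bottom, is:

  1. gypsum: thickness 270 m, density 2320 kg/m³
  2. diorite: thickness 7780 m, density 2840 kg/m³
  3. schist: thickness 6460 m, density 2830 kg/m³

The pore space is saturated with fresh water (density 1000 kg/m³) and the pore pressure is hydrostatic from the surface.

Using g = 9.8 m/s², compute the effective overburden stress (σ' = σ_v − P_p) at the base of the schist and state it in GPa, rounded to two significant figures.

Overburden (lithostatic) stress σ_v:
gypsum: 2320 kg/m³ × 9.8 m/s² × 270 m = 6.139×10^6 Pa = 6.139 MPa
diorite: 2840 kg/m³ × 9.8 m/s² × 7780 m = 2.165×10^8 Pa = 216.5 MPa
schist: 2830 kg/m³ × 9.8 m/s² × 6460 m = 1.792×10^8 Pa = 179.2 MPa
Total = 6.139 + 216.5 + 179.2 = 401.83 MPa
Pore pressure P_p = 1000 kg/m³ × 9.8 m/s² × 14510 m = 1.422×10^8 Pa = 142.2 MPa
Effective stress σ' = σ_v − P_p = 401.8 − 142.2 = 259.64 MPa = 0.25964 GPa

0.26 GPa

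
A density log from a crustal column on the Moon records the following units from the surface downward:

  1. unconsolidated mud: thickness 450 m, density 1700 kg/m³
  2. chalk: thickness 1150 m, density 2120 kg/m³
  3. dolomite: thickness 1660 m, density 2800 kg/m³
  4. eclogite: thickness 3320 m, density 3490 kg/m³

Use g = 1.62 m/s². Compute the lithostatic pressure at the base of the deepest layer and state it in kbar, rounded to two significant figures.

unconsolidated mud: 1700 kg/m³ × 1.62 m/s² × 450 m = 1.239×10^6 Pa = 0.01239 kbar
chalk: 2120 kg/m³ × 1.62 m/s² × 1150 m = 3.950×10^6 Pa = 0.03950 kbar
dolomite: 2800 kg/m³ × 1.62 m/s² × 1660 m = 7.530×10^6 Pa = 0.07530 kbar
eclogite: 3490 kg/m³ × 1.62 m/s² × 3320 m = 1.877×10^7 Pa = 0.1877 kbar
Total = 0.01239 + 0.03950 + 0.07530 + 0.1877 = 0.31489 kbar

0.31 kbar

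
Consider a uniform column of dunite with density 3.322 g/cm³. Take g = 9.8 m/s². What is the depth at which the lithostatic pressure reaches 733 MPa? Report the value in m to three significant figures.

22500 m

h = P/(ρg) = 733 MPa / (3322 kg/m³ × 9.8 m/s²) = 7.330×10^8 Pa / 32556 Pa/m = 22515 m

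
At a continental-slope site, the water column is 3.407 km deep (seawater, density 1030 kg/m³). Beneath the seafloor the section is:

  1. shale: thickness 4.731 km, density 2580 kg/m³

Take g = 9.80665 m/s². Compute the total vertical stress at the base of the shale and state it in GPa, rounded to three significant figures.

seawater: 1030 kg/m³ × 9.80665 m/s² × 3407 m = 3.441×10^7 Pa = 0.03441 GPa
shale: 2580 kg/m³ × 9.80665 m/s² × 4731 m = 1.197×10^8 Pa = 0.1197 GPa
Total = 0.03441 + 0.1197 = 0.15411 GPa

0.154 GPa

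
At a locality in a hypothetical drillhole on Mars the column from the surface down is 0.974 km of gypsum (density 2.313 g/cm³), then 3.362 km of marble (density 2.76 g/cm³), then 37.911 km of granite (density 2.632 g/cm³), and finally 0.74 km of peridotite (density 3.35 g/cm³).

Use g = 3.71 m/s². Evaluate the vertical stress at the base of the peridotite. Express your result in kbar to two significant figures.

gypsum: 2313 kg/m³ × 3.71 m/s² × 974 m = 8.358×10^6 Pa = 0.08358 kbar
marble: 2760 kg/m³ × 3.71 m/s² × 3362 m = 3.443×10^7 Pa = 0.3443 kbar
granite: 2632 kg/m³ × 3.71 m/s² × 37911 m = 3.702×10^8 Pa = 3.702 kbar
peridotite: 3350 kg/m³ × 3.71 m/s² × 740 m = 9.197×10^6 Pa = 0.09197 kbar
Total = 0.08358 + 0.3443 + 3.702 + 0.09197 = 4.2217 kbar

4.2 kbar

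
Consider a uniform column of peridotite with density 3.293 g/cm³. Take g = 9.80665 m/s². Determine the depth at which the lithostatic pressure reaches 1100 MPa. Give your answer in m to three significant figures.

h = P/(ρg) = 1100 MPa / (3293 kg/m³ × 9.80665 m/s²) = 1.100×10^9 Pa / 32293 Pa/m = 34063 m

34100 m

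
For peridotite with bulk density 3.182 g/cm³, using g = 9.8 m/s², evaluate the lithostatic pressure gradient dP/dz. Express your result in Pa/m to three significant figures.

dP/dz = ρg = 3182 kg/m³ × 9.8 m/s² = 31184 Pa/m

31200 Pa/m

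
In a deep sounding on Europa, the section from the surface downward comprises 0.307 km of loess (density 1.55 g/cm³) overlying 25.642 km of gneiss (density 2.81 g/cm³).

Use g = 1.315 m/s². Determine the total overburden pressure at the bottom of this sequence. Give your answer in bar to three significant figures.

954 bar

loess: 1550 kg/m³ × 1.315 m/s² × 307 m = 6.257×10^5 Pa = 6.257 bar
gneiss: 2810 kg/m³ × 1.315 m/s² × 25642 m = 9.475×10^7 Pa = 947.5 bar
Total = 6.257 + 947.5 = 953.77 bar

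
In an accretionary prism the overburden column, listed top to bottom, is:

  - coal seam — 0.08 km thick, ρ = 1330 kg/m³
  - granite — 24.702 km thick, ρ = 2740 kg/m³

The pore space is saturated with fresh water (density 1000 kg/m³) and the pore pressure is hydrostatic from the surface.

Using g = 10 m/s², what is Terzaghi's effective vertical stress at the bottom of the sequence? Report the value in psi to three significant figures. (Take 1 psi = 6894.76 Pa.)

62400 psi

Overburden (lithostatic) stress σ_v:
coal seam: 1330 kg/m³ × 10 m/s² × 80 m = 1.064×10^6 Pa = 1.064 MPa
granite: 2740 kg/m³ × 10 m/s² × 24702 m = 6.768×10^8 Pa = 676.8 MPa
Total = 1.064 + 676.8 = 677.90 MPa
Pore pressure P_p = 1000 kg/m³ × 10 m/s² × 24782 m = 2.478×10^8 Pa = 247.8 MPa
Effective stress σ' = σ_v − P_p = 677.9 − 247.8 = 430.08 MPa = 62378 psi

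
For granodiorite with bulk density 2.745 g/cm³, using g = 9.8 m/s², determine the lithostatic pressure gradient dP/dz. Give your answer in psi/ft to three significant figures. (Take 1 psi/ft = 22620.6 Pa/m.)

dP/dz = ρg = 2745 kg/m³ × 9.8 m/s² = 26901 Pa/m
= 26901 Pa/m × (1 psi/ft / 22621 Pa/m) = 1.1892 psi/ft

1.19 psi/ft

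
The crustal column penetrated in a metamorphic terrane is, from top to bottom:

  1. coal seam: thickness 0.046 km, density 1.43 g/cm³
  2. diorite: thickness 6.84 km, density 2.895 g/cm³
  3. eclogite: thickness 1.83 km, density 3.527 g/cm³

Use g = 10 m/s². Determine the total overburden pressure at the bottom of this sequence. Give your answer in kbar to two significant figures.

coal seam: 1430 kg/m³ × 10 m/s² × 46 m = 6.578×10^5 Pa = 6.578×10^-3 kbar
diorite: 2895 kg/m³ × 10 m/s² × 6840 m = 1.980×10^8 Pa = 1.980 kbar
eclogite: 3527 kg/m³ × 10 m/s² × 1830 m = 6.454×10^7 Pa = 0.6454 kbar
Total = 6.578×10^-3 + 1.980 + 0.6454 = 2.6322 kbar

2.6 kbar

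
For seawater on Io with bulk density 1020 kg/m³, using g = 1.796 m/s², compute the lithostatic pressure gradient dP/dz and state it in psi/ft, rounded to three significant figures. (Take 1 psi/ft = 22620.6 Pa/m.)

dP/dz = ρg = 1020 kg/m³ × 1.796 m/s² = 1831.9 Pa/m
= 1831.9 Pa/m × (1 psi/ft / 22621 Pa/m) = 0.080985 psi/ft

0.0810 psi/ft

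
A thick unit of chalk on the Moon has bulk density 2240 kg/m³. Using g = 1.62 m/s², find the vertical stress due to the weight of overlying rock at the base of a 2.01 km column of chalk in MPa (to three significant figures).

chalk: 2240 kg/m³ × 1.62 m/s² × 2010 m = 7.294×10^6 Pa = 7.294 MPa

7.29 MPa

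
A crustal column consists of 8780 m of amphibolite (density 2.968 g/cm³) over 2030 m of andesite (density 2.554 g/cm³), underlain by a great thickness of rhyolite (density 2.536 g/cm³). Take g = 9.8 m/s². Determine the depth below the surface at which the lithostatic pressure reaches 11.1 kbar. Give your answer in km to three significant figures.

43.2 km

Pressure at base of upper layers: 2968×9.8×8780 + 2554×9.8×2030 = 3.062×10^8 Pa = 3.062 kbar
Remaining pressure to be supplied by rhyolite: 1.110×10^9 − 3.062×10^8 = 8.038×10^8 Pa
Additional depth in rhyolite = 8.038×10^8 Pa / (2536 kg/m³ × 9.8 m/s²) = 32343 m
Total depth = 10810 m + 32343 m = 43153 m
= 43.153 km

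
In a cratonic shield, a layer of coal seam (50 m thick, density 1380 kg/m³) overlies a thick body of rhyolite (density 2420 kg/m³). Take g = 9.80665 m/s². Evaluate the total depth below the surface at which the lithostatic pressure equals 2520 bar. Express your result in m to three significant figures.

10600 m

Pressure at base of upper layers: 1380×9.80665×50 = 6.767×10^5 Pa = 6.767 bar
Remaining pressure to be supplied by rhyolite: 2.520×10^8 − 6.767×10^5 = 2.513×10^8 Pa
Additional depth in rhyolite = 2.513×10^8 Pa / (2420 kg/m³ × 9.80665 m/s²) = 10590 m
Total depth = 50 m + 10590 m = 10640 m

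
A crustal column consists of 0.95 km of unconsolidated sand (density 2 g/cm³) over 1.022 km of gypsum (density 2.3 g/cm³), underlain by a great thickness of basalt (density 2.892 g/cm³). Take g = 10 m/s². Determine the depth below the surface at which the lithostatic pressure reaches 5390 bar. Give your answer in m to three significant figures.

19100 m

Pressure at base of upper layers: 2000×10×950 + 2300×10×1022 = 4.251×10^7 Pa = 425.1 bar
Remaining pressure to be supplied by basalt: 5.390×10^8 − 4.251×10^7 = 4.965×10^8 Pa
Additional depth in basalt = 4.965×10^8 Pa / (2892 kg/m³ × 10 m/s²) = 17168 m
Total depth = 1972 m + 17168 m = 19140 m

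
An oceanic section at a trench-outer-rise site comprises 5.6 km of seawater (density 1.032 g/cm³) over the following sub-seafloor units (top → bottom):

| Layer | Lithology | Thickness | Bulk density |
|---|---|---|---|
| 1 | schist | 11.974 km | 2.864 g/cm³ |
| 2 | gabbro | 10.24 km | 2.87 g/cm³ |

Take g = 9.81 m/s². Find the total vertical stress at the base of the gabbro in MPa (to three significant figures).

seawater: 1032 kg/m³ × 9.81 m/s² × 5600 m = 5.669×10^7 Pa = 56.69 MPa
schist: 2864 kg/m³ × 9.81 m/s² × 11974 m = 3.364×10^8 Pa = 336.4 MPa
gabbro: 2870 kg/m³ × 9.81 m/s² × 10240 m = 2.883×10^8 Pa = 288.3 MPa
Total = 56.69 + 336.4 + 288.3 = 681.42 MPa

681 MPa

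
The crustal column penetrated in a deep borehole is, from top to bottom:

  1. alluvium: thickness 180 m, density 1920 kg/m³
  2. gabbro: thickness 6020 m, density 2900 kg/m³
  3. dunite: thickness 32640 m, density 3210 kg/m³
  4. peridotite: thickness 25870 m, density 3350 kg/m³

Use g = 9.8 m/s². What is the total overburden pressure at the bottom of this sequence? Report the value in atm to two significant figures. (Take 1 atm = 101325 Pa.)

20000 atm

alluvium: 1920 kg/m³ × 9.8 m/s² × 180 m = 3.387×10^6 Pa = 33.43 atm
gabbro: 2900 kg/m³ × 9.8 m/s² × 6020 m = 1.711×10^8 Pa = 1689 atm
dunite: 3210 kg/m³ × 9.8 m/s² × 32640 m = 1.027×10^9 Pa = 10134 atm
peridotite: 3350 kg/m³ × 9.8 m/s² × 25870 m = 8.493×10^8 Pa = 8382 atm
Total = 33.43 + 1689 + 10134 + 8382 = 20238 atm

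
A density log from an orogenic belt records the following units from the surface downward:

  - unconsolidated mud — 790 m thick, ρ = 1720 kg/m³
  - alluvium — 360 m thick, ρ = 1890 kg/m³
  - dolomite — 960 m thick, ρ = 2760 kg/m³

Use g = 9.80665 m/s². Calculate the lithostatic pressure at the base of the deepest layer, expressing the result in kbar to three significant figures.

0.460 kbar

unconsolidated mud: 1720 kg/m³ × 9.80665 m/s² × 790 m = 1.333×10^7 Pa = 0.1333 kbar
alluvium: 1890 kg/m³ × 9.80665 m/s² × 360 m = 6.672×10^6 Pa = 0.06672 kbar
dolomite: 2760 kg/m³ × 9.80665 m/s² × 960 m = 2.598×10^7 Pa = 0.2598 kbar
Total = 0.1333 + 0.06672 + 0.2598 = 0.45981 kbar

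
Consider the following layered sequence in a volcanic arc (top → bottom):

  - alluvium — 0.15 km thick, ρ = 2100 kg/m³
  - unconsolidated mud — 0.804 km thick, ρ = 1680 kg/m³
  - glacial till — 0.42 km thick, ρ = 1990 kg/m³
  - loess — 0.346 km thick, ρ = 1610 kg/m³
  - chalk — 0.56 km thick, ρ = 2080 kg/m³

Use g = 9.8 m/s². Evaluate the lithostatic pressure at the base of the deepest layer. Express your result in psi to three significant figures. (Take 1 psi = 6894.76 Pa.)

6000 psi

alluvium: 2100 kg/m³ × 9.8 m/s² × 150 m = 3.087×10^6 Pa = 447.7 psi
unconsolidated mud: 1680 kg/m³ × 9.8 m/s² × 804 m = 1.324×10^7 Pa = 1920 psi
glacial till: 1990 kg/m³ × 9.8 m/s² × 420 m = 8.191×10^6 Pa = 1188 psi
loess: 1610 kg/m³ × 9.8 m/s² × 346 m = 5.459×10^6 Pa = 791.8 psi
chalk: 2080 kg/m³ × 9.8 m/s² × 560 m = 1.142×10^7 Pa = 1656 psi
Total = 447.7 + 1920 + 1188 + 791.8 + 1656 = 6003.0 psi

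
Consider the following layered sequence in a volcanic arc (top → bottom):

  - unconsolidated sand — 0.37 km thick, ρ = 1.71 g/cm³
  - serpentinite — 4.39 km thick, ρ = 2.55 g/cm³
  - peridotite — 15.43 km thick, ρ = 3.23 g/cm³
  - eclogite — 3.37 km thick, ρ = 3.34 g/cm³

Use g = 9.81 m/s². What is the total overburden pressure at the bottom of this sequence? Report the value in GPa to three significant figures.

0.715 GPa

unconsolidated sand: 1710 kg/m³ × 9.81 m/s² × 370 m = 6.207×10^6 Pa = 6.207×10^-3 GPa
serpentinite: 2550 kg/m³ × 9.81 m/s² × 4390 m = 1.098×10^8 Pa = 0.1098 GPa
peridotite: 3230 kg/m³ × 9.81 m/s² × 15430 m = 4.889×10^8 Pa = 0.4889 GPa
eclogite: 3340 kg/m³ × 9.81 m/s² × 3370 m = 1.104×10^8 Pa = 0.1104 GPa
Total = 6.207×10^-3 + 0.1098 + 0.4889 + 0.1104 = 0.71536 GPa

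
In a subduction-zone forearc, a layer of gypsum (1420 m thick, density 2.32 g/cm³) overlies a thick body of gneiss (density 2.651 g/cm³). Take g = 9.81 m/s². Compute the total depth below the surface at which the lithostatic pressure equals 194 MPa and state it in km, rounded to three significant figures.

7.64 km

Pressure at base of upper layers: 2320×9.81×1420 = 3.232×10^7 Pa = 32.32 MPa
Remaining pressure to be supplied by gneiss: 1.940×10^8 − 3.232×10^7 = 1.617×10^8 Pa
Additional depth in gneiss = 1.617×10^8 Pa / (2651 kg/m³ × 9.81 m/s²) = 6217.0 m
Total depth = 1420 m + 6217.0 m = 7637.0 m
= 7.6370 km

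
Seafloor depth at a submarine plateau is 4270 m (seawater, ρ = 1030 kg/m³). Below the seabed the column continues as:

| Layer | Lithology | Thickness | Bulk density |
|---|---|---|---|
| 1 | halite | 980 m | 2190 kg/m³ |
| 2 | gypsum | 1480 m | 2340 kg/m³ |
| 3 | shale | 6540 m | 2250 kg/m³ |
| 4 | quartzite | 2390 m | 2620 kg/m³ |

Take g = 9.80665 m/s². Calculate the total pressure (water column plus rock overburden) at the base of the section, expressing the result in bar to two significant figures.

3000 bar

seawater: 1030 kg/m³ × 9.80665 m/s² × 4270 m = 4.313×10^7 Pa = 431.3 bar
halite: 2190 kg/m³ × 9.80665 m/s² × 980 m = 2.105×10^7 Pa = 210.5 bar
gypsum: 2340 kg/m³ × 9.80665 m/s² × 1480 m = 3.396×10^7 Pa = 339.6 bar
shale: 2250 kg/m³ × 9.80665 m/s² × 6540 m = 1.443×10^8 Pa = 1443 bar
quartzite: 2620 kg/m³ × 9.80665 m/s² × 2390 m = 6.141×10^7 Pa = 614.1 bar
Total = 431.3 + 210.5 + 339.6 + 1443 + 614.1 = 3038.5 bar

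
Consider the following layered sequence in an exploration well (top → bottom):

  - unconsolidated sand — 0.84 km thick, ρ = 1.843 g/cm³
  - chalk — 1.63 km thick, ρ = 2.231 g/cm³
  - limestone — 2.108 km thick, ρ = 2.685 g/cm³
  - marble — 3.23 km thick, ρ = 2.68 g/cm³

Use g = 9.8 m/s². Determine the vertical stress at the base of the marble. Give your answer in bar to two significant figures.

1900 bar

unconsolidated sand: 1843 kg/m³ × 9.8 m/s² × 840 m = 1.517×10^7 Pa = 151.7 bar
chalk: 2231 kg/m³ × 9.8 m/s² × 1630 m = 3.564×10^7 Pa = 356.4 bar
limestone: 2685 kg/m³ × 9.8 m/s² × 2108 m = 5.547×10^7 Pa = 554.7 bar
marble: 2680 kg/m³ × 9.8 m/s² × 3230 m = 8.483×10^7 Pa = 848.3 bar
Total = 151.7 + 356.4 + 554.7 + 848.3 = 1911.1 bar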